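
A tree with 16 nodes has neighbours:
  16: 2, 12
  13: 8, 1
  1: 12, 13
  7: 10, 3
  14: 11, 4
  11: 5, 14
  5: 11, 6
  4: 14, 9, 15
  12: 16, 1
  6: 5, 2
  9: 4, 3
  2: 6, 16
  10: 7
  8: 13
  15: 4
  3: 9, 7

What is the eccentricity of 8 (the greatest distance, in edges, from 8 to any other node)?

14

A farthest node from 8 is 10.
The path 8–13–1–12–16–2–6–5–11–14–4–9–3–7–10 has 14 edges.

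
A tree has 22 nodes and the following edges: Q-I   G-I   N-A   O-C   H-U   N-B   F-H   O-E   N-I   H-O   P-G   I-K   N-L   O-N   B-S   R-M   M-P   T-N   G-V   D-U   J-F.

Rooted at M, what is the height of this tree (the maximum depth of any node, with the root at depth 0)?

8

The longest root-to-leaf path is M → P → G → I → N → O → H → U → D (8 edges).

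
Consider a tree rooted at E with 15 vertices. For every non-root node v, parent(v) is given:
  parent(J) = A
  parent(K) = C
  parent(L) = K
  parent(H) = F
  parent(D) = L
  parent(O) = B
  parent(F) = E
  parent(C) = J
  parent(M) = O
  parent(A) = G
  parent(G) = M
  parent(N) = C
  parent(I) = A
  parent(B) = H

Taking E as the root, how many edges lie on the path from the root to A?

Path from E to A: E – F – H – B – O – M – G – A, which has 7 edges.

7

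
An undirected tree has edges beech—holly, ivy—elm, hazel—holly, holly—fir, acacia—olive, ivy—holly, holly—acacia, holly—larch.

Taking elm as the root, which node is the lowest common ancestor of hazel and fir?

Path hazel→root: hazel holly ivy elm; path fir→root: fir holly ivy elm.
First common node: holly.

holly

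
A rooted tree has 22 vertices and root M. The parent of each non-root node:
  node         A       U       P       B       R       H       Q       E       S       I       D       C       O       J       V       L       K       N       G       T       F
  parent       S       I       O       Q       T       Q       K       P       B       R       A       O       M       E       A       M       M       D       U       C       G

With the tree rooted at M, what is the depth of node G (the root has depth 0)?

7

M – O – C – T – R – I – U – G — 7 edges.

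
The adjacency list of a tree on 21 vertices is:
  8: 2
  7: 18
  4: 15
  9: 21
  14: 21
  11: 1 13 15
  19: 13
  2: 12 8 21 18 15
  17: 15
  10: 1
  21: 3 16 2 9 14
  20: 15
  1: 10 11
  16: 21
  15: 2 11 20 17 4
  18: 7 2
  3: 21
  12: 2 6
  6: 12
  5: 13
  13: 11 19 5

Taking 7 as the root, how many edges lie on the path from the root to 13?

Climbing from 13 to the root: 13 – 11 – 15 – 2 – 18 – 7. That's 5 steps.

5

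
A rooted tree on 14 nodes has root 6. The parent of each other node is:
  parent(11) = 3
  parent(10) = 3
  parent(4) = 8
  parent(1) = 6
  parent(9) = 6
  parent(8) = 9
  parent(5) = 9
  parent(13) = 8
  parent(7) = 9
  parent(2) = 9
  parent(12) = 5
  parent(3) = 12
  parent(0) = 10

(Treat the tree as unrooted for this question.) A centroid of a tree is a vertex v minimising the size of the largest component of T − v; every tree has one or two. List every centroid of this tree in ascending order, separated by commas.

Delete 9: the remaining components have sizes 6, 3, 2, 1, 1. Max 6 ≤ 7, so 9 is a centroid.
No neighbour of 9 does as well, so 9 is the unique centroid.

9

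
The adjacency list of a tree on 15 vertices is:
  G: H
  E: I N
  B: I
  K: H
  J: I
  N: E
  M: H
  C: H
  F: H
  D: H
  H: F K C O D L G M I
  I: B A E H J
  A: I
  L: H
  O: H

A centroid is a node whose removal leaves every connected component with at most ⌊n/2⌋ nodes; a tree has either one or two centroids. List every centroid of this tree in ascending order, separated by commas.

H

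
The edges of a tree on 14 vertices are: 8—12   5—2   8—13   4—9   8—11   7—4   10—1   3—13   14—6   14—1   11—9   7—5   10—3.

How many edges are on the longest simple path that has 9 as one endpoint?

A farthest node from 9 is 6.
The path 9-11-8-13-3-10-1-14-6 has 8 edges.

8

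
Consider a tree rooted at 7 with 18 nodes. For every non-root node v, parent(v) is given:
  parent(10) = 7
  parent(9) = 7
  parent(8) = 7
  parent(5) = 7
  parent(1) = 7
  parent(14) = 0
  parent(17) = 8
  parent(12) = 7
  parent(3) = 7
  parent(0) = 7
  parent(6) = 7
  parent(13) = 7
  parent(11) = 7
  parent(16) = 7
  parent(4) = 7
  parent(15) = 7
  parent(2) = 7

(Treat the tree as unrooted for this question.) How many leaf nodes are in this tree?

15

Exactly 15 nodes have a single neighbour: 1, 2, 3, 4, 5, 6, 9, 10, 11, 12, 13, 14, 15, 16, 17.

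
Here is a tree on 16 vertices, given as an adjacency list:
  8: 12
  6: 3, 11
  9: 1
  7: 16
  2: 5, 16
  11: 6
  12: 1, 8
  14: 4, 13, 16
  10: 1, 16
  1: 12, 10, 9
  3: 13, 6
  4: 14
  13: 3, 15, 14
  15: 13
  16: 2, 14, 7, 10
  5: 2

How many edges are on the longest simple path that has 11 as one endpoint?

The node farthest from 11 is 8, via 11-6-3-13-14-16-10-1-12-8 — 9 edges.

9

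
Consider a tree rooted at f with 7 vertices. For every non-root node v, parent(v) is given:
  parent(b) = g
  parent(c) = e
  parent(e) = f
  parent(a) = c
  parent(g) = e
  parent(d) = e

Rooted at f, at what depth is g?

2

Path from f to g: f–e–g, which has 2 edges.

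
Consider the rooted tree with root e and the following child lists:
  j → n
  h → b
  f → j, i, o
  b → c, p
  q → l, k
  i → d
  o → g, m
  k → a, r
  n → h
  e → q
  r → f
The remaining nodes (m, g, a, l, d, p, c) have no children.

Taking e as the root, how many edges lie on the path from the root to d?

Path from e to d: e → q → k → r → f → i → d, which has 6 edges.

6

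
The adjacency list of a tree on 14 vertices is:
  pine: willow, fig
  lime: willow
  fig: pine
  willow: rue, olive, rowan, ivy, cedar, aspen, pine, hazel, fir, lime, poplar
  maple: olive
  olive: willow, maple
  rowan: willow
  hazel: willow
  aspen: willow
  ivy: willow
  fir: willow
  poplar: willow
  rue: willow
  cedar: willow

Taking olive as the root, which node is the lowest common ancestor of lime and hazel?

Ancestors of lime (toward the root): lime, willow, olive.
Ancestors of hazel: hazel, willow, olive.
The deepest node appearing in both lists is willow.

willow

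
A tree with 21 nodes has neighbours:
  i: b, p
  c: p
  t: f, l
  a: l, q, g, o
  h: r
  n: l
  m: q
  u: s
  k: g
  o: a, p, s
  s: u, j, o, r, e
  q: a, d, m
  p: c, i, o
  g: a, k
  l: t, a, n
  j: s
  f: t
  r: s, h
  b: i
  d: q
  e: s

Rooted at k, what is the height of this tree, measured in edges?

A deepest node is h, reached by k–g–a–o–s–r–h.
That path has 6 edges, so the height is 6.

6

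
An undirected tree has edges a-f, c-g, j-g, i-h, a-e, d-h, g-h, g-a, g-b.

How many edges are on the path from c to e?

3

c – g – a – e: 3 edges.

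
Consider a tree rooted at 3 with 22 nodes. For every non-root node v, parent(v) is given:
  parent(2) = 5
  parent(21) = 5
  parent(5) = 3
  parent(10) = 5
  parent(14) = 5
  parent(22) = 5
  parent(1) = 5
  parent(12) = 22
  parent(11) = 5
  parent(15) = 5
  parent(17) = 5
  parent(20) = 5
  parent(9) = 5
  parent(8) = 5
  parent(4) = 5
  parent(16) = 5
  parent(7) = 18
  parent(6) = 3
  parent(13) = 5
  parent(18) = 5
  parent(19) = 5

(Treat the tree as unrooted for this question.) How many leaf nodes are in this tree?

Exactly 18 nodes have a single neighbour: 1, 2, 4, 6, 7, 8, 9, 10, 11, 12, 13, 14, 15, 16, 17, 19, 20, 21.

18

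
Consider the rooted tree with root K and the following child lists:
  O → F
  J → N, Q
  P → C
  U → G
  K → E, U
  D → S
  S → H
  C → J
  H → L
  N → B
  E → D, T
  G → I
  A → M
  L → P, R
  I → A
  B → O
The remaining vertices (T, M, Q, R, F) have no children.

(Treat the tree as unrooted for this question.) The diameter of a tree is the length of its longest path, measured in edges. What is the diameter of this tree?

17

A longest path is M – A – I – G – U – K – E – D – S – H – L – P – C – J – N – B – O – F, with 17 edges.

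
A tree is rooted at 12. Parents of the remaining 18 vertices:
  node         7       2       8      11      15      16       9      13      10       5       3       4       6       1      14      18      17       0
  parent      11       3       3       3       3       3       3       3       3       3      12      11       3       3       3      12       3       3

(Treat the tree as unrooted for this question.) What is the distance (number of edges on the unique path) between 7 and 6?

7 - 11 - 3 - 6: 3 edges.

3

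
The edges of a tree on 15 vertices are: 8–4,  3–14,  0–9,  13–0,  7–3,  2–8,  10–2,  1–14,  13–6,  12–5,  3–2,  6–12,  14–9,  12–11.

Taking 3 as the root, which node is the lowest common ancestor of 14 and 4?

Ancestors of 14 (toward the root): 14, 3.
Ancestors of 4: 4, 8, 2, 3.
The deepest node appearing in both lists is 3.

3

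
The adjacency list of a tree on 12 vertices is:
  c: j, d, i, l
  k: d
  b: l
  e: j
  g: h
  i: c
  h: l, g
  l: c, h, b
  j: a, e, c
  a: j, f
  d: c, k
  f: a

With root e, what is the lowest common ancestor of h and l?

l

Ancestors of h (toward the root): h, l, c, j, e.
Ancestors of l: l, c, j, e.
The deepest node appearing in both lists is l.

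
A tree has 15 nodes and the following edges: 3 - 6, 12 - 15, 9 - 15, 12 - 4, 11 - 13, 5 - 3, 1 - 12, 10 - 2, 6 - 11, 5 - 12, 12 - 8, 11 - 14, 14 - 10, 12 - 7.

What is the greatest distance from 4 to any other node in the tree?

The node farthest from 4 is 2, via 4-12-5-3-6-11-14-10-2 — 8 edges.

8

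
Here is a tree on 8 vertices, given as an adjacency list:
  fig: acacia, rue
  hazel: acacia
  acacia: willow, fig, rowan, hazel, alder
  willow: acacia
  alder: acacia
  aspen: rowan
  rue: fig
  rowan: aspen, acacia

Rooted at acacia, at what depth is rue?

2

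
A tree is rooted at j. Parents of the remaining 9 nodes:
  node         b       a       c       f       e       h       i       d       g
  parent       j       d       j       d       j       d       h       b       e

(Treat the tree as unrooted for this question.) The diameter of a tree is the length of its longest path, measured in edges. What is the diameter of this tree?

6

Starting from g, a farthest node is i at distance 6.
One longest path: g – e – j – b – d – h – i.
So the diameter is 6.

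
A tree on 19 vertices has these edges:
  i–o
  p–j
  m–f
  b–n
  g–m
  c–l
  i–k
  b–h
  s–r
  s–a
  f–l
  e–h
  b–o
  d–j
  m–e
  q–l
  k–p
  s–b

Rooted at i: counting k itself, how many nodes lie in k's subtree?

Descendants of k (including itself): k, p, j, d. That's 4.

4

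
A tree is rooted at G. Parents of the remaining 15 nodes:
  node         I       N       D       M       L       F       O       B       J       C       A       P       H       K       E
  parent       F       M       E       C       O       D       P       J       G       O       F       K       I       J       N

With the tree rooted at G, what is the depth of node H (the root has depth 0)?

12

Climbing from H to the root: H–I–F–D–E–N–M–C–O–P–K–J–G. That's 12 steps.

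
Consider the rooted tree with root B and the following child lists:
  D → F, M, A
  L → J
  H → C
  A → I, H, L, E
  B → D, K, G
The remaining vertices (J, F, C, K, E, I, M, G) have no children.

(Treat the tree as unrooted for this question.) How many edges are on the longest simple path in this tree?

5

A longest path is J–L–A–D–B–G, with 5 edges.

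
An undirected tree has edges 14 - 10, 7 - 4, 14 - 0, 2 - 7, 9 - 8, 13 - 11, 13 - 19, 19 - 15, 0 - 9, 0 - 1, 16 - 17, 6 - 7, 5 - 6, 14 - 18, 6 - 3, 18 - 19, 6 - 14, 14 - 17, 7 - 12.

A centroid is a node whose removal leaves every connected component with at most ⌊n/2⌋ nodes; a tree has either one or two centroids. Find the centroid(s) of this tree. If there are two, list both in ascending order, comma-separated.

14

If 14 is removed the pieces have sizes 7, 5, 4, 2, 1, all ≤ ⌊20/2⌋ = 10.
No neighbour of 14 does as well, so 14 is the unique centroid.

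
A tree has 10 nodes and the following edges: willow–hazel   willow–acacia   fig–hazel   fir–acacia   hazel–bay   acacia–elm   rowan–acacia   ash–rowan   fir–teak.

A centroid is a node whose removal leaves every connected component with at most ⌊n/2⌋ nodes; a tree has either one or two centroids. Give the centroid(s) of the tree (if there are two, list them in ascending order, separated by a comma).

acacia

Delete acacia: the remaining components have sizes 4, 2, 2, 1. Max 4 ≤ 5, so acacia is a centroid.
No neighbour of acacia does as well, so acacia is the unique centroid.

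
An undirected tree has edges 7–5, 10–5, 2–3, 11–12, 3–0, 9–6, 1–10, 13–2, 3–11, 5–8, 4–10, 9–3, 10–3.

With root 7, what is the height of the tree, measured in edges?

5

A deepest node is 12, reached by 7 → 5 → 10 → 3 → 11 → 12.
That path has 5 edges, so the height is 5.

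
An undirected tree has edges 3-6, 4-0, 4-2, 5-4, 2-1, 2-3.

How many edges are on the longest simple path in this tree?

4

BFS from 6 reaches 0 last, at distance 4; BFS from 0 confirms no node is farther.
Path: 6 - 3 - 2 - 4 - 0.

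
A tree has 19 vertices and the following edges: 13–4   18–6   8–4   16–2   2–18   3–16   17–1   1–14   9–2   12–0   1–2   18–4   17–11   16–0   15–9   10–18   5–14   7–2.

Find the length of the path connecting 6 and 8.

3

Walking from 6: 6 - 18 - 4 - 8. Length 3.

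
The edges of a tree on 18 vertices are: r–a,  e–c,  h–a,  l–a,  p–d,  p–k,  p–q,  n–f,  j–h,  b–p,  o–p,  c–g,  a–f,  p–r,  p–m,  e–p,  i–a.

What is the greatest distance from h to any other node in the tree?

Distances from h peak at 6, attained at g.
h–a–r–p–e–c–g

6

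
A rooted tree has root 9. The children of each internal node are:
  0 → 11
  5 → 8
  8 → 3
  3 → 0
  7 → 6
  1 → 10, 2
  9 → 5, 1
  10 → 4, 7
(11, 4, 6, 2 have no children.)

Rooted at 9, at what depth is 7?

3

Climbing from 7 to the root: 7 – 10 – 1 – 9. That's 3 steps.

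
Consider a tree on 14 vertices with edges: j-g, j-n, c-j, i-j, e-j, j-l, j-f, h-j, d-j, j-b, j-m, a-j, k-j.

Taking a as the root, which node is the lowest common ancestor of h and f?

Ancestors of h (toward the root): h, j, a.
Ancestors of f: f, j, a.
The deepest node appearing in both lists is j.

j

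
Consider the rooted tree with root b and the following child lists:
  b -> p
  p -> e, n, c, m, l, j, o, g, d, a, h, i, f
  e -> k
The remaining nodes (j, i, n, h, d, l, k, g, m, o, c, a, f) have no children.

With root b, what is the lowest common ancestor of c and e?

p

Ancestors of c (toward the root): c, p, b.
Ancestors of e: e, p, b.
The deepest node appearing in both lists is p.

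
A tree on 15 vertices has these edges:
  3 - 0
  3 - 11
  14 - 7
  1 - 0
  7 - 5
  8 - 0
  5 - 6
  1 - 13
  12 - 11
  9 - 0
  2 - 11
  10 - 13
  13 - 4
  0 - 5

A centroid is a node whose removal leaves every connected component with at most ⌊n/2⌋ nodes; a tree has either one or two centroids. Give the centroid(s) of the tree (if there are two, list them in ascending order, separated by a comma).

0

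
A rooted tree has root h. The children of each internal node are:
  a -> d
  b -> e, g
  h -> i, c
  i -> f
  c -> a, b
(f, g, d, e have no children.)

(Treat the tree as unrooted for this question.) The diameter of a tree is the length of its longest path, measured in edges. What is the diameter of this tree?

A longest path is f – i – h – c – a – d, with 5 edges.

5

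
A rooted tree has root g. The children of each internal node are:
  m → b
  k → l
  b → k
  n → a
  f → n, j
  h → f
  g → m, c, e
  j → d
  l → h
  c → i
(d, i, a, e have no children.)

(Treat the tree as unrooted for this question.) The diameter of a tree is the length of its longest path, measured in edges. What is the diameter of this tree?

Starting from d, a farthest node is i at distance 10.
One longest path: d–j–f–h–l–k–b–m–g–c–i.
So the diameter is 10.

10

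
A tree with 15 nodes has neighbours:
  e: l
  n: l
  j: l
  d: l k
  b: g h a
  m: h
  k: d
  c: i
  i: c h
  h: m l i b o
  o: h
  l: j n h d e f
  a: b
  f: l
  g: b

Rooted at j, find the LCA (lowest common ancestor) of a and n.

Path a→root: a b h l j; path n→root: n l j.
First common node: l.

l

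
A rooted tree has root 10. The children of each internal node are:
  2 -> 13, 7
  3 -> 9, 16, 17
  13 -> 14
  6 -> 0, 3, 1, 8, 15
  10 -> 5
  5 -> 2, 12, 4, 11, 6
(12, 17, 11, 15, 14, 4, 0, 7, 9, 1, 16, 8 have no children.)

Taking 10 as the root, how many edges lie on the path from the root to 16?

4

Climbing from 16 to the root: 16–3–6–5–10. That's 4 steps.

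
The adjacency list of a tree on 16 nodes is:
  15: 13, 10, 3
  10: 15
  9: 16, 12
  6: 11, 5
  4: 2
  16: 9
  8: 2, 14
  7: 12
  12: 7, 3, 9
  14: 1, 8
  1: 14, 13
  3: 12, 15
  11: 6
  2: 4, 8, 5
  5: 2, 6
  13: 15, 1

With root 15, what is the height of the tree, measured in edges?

8

11 sits deepest: 15 – 13 – 1 – 14 – 8 – 2 – 5 – 6 – 11 — 8 edges from the root.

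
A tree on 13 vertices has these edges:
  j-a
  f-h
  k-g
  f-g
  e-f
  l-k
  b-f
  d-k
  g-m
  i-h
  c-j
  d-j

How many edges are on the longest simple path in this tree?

7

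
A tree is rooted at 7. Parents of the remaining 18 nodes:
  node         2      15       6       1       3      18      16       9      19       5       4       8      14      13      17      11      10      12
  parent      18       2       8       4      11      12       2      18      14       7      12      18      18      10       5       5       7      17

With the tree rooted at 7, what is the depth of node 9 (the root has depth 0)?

5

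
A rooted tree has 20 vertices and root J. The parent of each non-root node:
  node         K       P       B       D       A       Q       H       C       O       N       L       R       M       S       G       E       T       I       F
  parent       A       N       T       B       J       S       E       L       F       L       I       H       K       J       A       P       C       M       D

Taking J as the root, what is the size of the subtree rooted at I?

13

Descendants of I (including itself): I, L, C, N, T, P, B, E, D, H, F, R, O. That's 13.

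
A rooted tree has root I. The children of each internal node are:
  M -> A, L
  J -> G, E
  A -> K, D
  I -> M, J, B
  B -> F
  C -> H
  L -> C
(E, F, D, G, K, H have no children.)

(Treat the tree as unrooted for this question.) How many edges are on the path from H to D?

Walking from H: H – C – L – M – A – D. Length 5.

5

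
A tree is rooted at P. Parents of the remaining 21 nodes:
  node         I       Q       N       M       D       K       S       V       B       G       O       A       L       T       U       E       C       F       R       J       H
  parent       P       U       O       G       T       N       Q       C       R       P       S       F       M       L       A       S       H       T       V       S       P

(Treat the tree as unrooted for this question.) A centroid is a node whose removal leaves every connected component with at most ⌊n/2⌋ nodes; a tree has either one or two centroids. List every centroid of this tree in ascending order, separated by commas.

Delete T: the remaining components have sizes 10, 10, 1. Max 10 ≤ 11, so T is a centroid.
Every other node leaves some component of size > 11, so the centroid is unique.

T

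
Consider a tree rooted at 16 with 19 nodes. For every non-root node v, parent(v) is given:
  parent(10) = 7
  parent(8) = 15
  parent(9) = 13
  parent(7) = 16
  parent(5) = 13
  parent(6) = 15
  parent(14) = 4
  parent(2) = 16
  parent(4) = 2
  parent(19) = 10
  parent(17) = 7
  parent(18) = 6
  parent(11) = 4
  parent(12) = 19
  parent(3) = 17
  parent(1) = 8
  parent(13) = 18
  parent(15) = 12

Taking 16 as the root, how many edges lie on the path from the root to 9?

Climbing from 9 to the root: 9–13–18–6–15–12–19–10–7–16. That's 9 steps.

9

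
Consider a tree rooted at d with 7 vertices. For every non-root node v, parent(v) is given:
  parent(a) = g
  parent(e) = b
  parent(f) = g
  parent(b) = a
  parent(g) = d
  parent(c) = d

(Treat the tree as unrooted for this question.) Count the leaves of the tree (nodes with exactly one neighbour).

Degree-1 nodes: c, e, f — 3 of them.

3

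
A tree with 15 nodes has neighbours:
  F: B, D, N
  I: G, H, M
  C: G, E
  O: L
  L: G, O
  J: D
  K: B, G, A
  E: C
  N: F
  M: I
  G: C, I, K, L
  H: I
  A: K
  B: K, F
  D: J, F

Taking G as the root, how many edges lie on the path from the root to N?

4

Climbing from N to the root: N–F–B–K–G. That's 4 steps.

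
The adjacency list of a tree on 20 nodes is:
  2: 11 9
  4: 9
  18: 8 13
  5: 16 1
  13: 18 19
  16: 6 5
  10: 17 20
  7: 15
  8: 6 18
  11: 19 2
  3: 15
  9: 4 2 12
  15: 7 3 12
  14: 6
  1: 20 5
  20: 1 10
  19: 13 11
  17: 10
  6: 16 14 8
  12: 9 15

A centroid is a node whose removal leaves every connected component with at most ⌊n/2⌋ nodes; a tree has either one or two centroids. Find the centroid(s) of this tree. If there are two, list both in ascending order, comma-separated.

13, 18

Delete 13: the remaining components have sizes 10, 9. Max 10 ≤ 10, so 13 is a centroid.
18 is adjacent to 13 and is also a centroid (the largest component after removing it is likewise 10).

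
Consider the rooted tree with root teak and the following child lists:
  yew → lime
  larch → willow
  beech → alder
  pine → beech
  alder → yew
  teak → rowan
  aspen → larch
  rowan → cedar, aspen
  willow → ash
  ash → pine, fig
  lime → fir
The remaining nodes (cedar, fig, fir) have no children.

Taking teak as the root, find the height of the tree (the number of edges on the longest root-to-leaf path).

11

A deepest node is fir, reached by teak–rowan–aspen–larch–willow–ash–pine–beech–alder–yew–lime–fir.
That path has 11 edges, so the height is 11.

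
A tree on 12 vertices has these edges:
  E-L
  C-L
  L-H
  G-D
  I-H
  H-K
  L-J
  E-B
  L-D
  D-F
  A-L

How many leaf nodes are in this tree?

8

The leaves are A, B, C, F, G, I, J, K.
That is 8 leaves.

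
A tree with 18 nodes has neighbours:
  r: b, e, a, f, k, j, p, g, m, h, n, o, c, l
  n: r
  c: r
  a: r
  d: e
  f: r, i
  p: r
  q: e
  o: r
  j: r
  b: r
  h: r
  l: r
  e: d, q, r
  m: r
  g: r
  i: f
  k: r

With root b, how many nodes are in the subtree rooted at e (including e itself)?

3

e's subtree: {e, d, q}, size 3.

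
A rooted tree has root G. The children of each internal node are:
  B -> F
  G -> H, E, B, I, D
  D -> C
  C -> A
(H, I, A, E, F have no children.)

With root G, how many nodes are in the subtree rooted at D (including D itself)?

3

D's subtree: {D, C, A}, size 3.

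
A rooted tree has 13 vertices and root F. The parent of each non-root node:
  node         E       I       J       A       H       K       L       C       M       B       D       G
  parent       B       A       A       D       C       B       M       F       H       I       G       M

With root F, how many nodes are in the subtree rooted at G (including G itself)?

8

Descendants of G (including itself): G, D, A, I, J, B, K, E. That's 8.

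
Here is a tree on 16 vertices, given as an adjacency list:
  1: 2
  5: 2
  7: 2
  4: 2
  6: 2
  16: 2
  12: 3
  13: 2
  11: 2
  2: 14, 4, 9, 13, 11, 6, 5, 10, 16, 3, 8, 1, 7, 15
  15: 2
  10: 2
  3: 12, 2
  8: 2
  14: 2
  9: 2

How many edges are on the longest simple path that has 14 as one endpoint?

A farthest node from 14 is 12.
The path 14–2–3–12 has 3 edges.

3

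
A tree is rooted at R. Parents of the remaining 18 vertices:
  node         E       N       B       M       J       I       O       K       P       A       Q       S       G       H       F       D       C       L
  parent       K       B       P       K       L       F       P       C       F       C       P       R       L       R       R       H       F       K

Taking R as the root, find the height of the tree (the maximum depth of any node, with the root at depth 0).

5

A deepest node is G, reached by R – F – C – K – L – G.
That path has 5 edges, so the height is 5.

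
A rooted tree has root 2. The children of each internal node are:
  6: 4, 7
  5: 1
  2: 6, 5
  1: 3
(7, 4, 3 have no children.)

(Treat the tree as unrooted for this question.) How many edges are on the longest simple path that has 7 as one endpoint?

5

A farthest node from 7 is 3.
The path 7 – 6 – 2 – 5 – 1 – 3 has 5 edges.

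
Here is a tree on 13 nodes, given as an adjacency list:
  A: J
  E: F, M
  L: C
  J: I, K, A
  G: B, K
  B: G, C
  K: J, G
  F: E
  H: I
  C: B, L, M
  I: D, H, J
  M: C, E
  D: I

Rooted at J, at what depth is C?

Path from J to C: J–K–G–B–C, which has 4 edges.

4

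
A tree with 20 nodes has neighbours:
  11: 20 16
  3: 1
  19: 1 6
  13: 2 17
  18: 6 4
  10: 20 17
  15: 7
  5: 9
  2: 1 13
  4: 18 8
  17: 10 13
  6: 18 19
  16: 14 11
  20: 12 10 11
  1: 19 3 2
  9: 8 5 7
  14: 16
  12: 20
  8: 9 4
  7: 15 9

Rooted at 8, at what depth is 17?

8–4–18–6–19–1–2–13–17 — 8 edges.

8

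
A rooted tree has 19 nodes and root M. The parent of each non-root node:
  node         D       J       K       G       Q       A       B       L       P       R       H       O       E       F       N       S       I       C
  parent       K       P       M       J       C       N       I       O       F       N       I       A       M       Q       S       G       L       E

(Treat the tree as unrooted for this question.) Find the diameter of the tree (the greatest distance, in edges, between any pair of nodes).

16

BFS from D reaches B last, at distance 16; BFS from B confirms no node is farther.
Path: D–K–M–E–C–Q–F–P–J–G–S–N–A–O–L–I–B.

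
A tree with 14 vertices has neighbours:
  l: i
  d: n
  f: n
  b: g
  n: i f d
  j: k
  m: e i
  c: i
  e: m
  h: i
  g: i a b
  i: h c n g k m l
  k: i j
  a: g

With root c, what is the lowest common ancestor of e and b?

i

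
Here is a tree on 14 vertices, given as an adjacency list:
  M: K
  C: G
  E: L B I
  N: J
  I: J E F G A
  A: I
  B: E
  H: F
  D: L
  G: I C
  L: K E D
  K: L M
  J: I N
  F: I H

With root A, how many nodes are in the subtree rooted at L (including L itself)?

Descendants of L (including itself): L, D, K, M. That's 4.

4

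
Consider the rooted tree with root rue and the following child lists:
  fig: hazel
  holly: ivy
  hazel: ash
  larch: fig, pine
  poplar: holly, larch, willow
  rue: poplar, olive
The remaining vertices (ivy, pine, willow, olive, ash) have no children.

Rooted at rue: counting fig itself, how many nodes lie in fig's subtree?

3

fig's subtree: {fig, hazel, ash}, size 3.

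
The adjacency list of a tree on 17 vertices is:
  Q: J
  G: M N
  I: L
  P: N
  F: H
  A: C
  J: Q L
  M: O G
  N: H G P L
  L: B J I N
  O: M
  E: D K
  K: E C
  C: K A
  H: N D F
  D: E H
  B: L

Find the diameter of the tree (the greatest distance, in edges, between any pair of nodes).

9

Starting from Q, a farthest node is A at distance 9.
One longest path: Q-J-L-N-H-D-E-K-C-A.
So the diameter is 9.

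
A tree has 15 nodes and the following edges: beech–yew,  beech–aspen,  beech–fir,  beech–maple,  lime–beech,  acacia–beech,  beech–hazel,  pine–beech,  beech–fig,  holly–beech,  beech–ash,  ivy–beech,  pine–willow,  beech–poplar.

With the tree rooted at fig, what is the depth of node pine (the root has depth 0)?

fig → beech → pine — 2 edges.

2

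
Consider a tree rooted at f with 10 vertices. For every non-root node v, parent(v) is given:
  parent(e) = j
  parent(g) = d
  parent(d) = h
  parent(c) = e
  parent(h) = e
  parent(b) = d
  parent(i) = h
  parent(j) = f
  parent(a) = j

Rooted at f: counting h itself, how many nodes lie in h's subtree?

Descendants of h (including itself): h, d, i, b, g. That's 5.

5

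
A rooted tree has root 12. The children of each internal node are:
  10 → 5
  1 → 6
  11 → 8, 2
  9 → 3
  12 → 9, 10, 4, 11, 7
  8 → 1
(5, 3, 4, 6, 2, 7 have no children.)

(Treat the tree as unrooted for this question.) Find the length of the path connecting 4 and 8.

4 - 12 - 11 - 8: 3 edges.

3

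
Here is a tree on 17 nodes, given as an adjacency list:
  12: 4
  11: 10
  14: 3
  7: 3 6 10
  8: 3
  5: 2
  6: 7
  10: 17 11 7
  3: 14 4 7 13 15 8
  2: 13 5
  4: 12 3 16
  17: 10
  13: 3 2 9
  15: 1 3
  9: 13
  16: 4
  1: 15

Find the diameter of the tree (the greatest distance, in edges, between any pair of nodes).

6

BFS from 5 reaches 11 last, at distance 6; BFS from 11 confirms no node is farther.
Path: 5 - 2 - 13 - 3 - 7 - 10 - 11.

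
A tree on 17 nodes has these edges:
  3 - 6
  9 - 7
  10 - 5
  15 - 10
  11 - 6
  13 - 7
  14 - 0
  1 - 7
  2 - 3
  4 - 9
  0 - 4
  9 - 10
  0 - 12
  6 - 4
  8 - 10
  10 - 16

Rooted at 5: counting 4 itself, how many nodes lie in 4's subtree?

4's subtree: {4, 6, 0, 11, 3, 12, 14, 2}, size 8.

8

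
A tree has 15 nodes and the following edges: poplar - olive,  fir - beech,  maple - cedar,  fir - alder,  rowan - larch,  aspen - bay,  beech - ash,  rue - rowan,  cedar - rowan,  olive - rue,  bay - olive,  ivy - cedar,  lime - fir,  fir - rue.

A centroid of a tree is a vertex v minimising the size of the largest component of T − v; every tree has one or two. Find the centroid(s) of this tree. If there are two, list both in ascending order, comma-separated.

rue

If rue is removed the pieces have sizes 5, 5, 4, all ≤ ⌊15/2⌋ = 7.
No neighbour of rue does as well, so rue is the unique centroid.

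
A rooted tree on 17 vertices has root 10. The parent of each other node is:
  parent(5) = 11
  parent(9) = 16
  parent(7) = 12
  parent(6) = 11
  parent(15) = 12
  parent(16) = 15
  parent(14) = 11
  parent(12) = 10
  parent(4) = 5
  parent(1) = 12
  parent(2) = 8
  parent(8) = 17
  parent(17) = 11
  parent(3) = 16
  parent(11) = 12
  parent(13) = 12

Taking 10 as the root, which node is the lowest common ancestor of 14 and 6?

11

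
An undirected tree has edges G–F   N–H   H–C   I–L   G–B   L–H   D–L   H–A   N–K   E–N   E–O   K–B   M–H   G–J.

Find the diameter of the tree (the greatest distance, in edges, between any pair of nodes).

7

BFS from F reaches D last, at distance 7; BFS from D confirms no node is farther.
Path: F - G - B - K - N - H - L - D.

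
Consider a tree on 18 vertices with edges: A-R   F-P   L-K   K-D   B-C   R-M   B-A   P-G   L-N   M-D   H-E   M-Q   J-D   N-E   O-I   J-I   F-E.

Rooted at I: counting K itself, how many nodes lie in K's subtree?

The subtree rooted at K contains: K, L, N, E, F, H, P, G — 8 nodes.

8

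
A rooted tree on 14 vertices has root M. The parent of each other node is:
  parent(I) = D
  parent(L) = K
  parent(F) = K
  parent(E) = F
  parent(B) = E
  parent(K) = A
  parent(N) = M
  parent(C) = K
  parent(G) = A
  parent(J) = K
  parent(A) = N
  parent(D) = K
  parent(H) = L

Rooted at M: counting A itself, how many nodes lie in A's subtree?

Descendants of A (including itself): A, K, G, D, F, L, C, J, I, E, H, B. That's 12.

12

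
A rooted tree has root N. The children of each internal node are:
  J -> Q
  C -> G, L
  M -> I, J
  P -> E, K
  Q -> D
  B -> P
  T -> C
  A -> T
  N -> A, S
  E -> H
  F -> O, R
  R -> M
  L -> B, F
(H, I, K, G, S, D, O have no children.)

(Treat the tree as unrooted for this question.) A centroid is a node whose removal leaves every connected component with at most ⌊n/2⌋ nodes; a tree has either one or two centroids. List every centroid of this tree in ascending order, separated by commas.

L

Delete L: the remaining components have sizes 8, 6, 5. Max 8 ≤ 10, so L is a centroid.
No neighbour of L does as well, so L is the unique centroid.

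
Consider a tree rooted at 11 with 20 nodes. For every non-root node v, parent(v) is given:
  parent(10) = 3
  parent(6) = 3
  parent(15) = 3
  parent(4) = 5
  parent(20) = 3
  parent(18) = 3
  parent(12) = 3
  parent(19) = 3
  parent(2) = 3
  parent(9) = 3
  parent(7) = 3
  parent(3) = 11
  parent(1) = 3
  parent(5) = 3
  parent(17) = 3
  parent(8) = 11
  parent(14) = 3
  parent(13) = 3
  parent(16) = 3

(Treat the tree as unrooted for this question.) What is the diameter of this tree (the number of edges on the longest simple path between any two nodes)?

Starting from 8, a farthest node is 4 at distance 4.
One longest path: 8-11-3-5-4.
So the diameter is 4.

4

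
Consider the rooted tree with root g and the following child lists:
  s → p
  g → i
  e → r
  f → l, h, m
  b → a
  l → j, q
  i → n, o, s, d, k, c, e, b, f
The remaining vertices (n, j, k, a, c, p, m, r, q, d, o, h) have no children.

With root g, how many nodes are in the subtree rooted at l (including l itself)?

3

l's subtree: {l, q, j}, size 3.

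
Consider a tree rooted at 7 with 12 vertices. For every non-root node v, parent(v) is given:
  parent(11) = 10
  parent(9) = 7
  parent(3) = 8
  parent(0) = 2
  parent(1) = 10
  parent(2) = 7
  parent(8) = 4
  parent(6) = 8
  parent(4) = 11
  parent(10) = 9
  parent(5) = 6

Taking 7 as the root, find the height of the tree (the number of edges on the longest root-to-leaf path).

7

5 sits deepest: 7 – 9 – 10 – 11 – 4 – 8 – 6 – 5 — 7 edges from the root.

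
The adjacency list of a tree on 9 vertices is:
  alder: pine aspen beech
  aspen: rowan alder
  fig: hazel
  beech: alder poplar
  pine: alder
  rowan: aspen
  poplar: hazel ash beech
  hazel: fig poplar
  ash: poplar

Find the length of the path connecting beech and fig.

3

beech–poplar–hazel–fig: 3 edges.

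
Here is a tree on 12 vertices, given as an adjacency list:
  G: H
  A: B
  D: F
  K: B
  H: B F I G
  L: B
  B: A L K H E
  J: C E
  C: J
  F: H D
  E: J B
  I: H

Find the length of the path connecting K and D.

4

K - B - H - F - D: 4 edges.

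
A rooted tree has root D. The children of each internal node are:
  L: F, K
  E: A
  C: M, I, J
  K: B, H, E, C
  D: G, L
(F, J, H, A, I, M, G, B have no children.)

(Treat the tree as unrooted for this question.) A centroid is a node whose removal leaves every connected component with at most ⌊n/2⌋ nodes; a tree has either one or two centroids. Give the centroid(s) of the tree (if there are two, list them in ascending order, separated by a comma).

Delete K: the remaining components have sizes 4, 4, 2, 1, 1. Max 4 ≤ 6, so K is a centroid.
Every other node leaves some component of size > 6, so the centroid is unique.

K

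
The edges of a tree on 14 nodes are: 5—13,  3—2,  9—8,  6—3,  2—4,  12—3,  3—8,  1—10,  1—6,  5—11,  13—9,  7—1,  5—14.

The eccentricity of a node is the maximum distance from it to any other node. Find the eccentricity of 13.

6

Distances from 13 peak at 6, attained at 10 (7 also at distance 6).
13 – 9 – 8 – 3 – 6 – 1 – 10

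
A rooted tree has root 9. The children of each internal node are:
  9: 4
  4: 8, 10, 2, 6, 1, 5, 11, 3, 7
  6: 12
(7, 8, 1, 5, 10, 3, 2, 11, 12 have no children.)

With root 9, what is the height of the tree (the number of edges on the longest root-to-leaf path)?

The longest root-to-leaf path is 9–4–6–12 (3 edges).

3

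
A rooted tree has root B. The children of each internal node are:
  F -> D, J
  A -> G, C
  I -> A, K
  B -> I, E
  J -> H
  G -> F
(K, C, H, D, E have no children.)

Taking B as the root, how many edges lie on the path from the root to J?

5

Path from B to J: B – I – A – G – F – J, which has 5 edges.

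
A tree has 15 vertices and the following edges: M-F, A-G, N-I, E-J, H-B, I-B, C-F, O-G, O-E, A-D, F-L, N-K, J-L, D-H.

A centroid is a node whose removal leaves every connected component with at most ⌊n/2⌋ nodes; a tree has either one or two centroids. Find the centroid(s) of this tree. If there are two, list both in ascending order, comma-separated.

G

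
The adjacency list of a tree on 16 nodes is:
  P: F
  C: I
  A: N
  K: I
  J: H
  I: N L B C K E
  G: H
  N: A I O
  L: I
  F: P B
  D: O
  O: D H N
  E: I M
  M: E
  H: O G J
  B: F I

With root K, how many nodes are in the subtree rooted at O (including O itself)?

5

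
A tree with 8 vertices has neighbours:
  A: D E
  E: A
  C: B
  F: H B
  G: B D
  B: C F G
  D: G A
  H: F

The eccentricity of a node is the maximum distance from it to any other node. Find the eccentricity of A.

Distances from A peak at 5, attained at H.
A – D – G – B – F – H

5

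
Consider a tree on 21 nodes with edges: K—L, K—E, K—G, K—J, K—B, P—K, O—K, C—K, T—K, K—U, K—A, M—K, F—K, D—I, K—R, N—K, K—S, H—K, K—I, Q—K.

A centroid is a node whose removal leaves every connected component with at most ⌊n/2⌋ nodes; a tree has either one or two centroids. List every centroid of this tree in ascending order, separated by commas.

If K is removed the pieces have sizes 2, 1, 1, 1, 1, 1, 1, 1, 1, 1, 1, 1, 1, 1, 1, 1, 1, 1, 1, all ≤ ⌊21/2⌋ = 10.
No neighbour of K does as well, so K is the unique centroid.

K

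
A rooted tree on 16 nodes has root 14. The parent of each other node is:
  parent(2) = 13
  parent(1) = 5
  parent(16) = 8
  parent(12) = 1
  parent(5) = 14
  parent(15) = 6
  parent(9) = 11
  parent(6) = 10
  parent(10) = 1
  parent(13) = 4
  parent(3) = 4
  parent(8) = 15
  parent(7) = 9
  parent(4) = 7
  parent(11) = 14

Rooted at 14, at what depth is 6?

Path from 14 to 6: 14 → 5 → 1 → 10 → 6, which has 4 edges.

4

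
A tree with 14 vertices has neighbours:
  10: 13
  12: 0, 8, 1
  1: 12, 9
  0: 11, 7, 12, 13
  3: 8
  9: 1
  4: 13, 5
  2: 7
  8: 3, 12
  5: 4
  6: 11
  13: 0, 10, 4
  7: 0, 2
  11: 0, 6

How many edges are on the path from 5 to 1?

5

5 – 4 – 13 – 0 – 12 – 1: 5 edges.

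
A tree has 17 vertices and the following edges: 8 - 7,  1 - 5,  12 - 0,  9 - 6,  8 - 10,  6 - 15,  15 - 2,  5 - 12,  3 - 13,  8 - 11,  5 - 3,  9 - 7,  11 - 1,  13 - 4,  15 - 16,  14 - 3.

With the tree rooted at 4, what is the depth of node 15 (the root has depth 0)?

Path from 4 to 15: 4–13–3–5–1–11–8–7–9–6–15, which has 10 edges.

10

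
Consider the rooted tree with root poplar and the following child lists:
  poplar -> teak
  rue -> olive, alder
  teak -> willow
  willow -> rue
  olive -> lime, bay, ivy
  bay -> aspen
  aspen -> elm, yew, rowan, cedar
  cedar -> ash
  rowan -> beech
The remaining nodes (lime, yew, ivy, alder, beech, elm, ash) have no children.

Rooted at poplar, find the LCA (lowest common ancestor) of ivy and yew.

Ancestors of ivy (toward the root): ivy, olive, rue, willow, teak, poplar.
Ancestors of yew: yew, aspen, bay, olive, rue, willow, teak, poplar.
The deepest node appearing in both lists is olive.

olive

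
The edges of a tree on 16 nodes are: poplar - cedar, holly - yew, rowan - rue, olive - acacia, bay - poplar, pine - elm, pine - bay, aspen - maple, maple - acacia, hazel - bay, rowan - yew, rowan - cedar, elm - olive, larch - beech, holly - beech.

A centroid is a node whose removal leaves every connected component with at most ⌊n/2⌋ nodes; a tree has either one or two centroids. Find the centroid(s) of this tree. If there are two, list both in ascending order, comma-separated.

Removing poplar splits the tree into components of sizes 8, 7; the largest is 8 ≤ ⌊16/2⌋ = 8.
Its neighbour bay also leaves a largest component of size 8, so both are centroids.

bay, poplar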